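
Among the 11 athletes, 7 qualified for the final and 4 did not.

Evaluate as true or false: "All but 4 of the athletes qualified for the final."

'All but 4 of the athletes qualified for the final' holds iff |A ∖ B| = 4.
|A| = 11, |A ∩ B| = 7, |A ∖ B| = 4.
|A ∖ B| = 4, so the statement is true.

True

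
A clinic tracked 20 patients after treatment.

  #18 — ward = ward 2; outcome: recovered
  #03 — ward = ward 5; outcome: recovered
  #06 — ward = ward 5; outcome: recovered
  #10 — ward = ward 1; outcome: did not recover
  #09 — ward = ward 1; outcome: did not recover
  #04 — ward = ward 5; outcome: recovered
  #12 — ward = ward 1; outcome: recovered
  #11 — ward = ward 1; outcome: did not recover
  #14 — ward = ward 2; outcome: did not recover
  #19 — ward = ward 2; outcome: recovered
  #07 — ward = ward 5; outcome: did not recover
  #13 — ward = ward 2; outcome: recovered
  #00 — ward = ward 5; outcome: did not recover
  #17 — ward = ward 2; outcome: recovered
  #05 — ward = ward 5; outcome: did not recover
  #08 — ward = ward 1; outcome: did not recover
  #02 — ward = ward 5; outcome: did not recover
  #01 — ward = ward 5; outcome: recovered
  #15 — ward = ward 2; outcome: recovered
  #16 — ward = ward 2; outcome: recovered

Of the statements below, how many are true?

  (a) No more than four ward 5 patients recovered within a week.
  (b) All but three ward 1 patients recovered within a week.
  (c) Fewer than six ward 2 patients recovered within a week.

1

(a) ward 5: |A| = 8, |A ∩ B| = 4; needs |A ∩ B| ≤ 4 — true.
(b) ward 1: |A| = 5, |A ∩ B| = 1; needs |A ∖ B| = 3 — false.
(c) ward 2: |A| = 7, |A ∩ B| = 6; needs |A ∩ B| < 6 — false.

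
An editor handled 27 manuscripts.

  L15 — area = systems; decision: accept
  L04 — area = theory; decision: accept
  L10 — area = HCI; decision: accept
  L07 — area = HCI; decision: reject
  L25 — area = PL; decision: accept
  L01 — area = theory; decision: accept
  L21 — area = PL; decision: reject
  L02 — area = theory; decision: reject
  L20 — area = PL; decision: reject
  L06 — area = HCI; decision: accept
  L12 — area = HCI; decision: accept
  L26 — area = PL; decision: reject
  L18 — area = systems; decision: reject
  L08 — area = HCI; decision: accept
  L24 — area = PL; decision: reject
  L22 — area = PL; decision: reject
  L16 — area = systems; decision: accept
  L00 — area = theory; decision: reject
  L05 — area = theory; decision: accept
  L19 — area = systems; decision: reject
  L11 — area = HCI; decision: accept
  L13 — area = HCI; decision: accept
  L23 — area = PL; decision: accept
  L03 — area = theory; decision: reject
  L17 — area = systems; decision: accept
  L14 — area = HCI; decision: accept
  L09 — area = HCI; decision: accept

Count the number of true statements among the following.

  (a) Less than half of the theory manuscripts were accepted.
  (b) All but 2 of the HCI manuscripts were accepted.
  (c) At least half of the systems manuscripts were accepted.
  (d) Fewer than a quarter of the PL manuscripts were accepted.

1

(a) theory: |A| = 6, |A ∩ B| = 3; needs |A ∩ B| < |A ∖ B| — false.
(b) HCI: |A| = 9, |A ∩ B| = 8; needs |A ∖ B| = 2 — false.
(c) systems: |A| = 5, |A ∩ B| = 3; needs |A ∩ B| ≥ |A ∖ B| — true.
(d) PL: |A| = 7, |A ∩ B| = 2; needs |A ∩ B| / |A| < 1/4 — false.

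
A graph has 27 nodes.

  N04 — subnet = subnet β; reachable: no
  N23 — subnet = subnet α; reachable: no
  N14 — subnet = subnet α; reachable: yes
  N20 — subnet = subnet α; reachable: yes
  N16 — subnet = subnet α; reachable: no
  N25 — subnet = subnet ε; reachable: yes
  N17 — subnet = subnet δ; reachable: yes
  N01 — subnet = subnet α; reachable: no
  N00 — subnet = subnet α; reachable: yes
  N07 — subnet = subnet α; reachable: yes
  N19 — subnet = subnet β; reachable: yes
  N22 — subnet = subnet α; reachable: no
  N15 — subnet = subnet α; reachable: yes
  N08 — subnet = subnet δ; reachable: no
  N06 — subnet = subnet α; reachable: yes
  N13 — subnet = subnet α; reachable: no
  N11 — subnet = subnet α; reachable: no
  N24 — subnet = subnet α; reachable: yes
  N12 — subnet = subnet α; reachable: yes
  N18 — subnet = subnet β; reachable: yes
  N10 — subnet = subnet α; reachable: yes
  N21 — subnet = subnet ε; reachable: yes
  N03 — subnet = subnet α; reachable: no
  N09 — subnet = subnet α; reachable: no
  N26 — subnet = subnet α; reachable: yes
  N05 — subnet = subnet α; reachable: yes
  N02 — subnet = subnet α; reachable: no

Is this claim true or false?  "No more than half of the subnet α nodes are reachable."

False

The determiner here denotes the relation: |A ∩ B| ≤ |A ∖ B|.
|A| = 20, |A ∩ B| = 11, |A ∖ B| = 9.
11 > 9, so the statement is false.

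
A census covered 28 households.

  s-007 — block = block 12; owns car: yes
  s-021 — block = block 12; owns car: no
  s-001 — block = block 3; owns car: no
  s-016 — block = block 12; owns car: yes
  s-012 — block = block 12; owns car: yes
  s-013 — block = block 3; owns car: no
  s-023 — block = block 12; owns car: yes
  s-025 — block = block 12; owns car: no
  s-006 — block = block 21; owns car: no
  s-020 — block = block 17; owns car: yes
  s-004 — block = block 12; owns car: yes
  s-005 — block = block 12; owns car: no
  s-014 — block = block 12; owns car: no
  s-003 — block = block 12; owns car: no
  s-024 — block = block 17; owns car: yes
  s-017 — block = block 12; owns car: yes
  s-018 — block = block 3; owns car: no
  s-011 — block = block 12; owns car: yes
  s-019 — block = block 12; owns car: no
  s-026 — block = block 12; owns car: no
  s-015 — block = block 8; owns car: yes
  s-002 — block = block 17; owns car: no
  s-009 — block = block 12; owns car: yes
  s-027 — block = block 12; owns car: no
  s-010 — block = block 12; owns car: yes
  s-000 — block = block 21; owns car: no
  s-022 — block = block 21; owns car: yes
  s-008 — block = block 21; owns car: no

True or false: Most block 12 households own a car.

True

Truth condition: |A ∩ B| > |A ∖ B|.
|A| = 17, |A ∩ B| = 9, |A ∖ B| = 8.
9 > 8, so the statement is true.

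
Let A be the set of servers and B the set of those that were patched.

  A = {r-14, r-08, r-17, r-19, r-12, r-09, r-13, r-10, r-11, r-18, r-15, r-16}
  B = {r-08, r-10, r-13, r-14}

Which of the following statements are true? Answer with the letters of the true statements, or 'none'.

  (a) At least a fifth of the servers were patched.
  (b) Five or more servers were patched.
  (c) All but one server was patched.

(a)

|A| = 12, |A ∩ B| = 4, |A ∖ B| = 8.
(a) |A ∩ B| / |A| ≥ 1/5: holds.
(b) |A ∩ B| ≥ 5: fails.
(c) |A ∖ B| = 1: fails.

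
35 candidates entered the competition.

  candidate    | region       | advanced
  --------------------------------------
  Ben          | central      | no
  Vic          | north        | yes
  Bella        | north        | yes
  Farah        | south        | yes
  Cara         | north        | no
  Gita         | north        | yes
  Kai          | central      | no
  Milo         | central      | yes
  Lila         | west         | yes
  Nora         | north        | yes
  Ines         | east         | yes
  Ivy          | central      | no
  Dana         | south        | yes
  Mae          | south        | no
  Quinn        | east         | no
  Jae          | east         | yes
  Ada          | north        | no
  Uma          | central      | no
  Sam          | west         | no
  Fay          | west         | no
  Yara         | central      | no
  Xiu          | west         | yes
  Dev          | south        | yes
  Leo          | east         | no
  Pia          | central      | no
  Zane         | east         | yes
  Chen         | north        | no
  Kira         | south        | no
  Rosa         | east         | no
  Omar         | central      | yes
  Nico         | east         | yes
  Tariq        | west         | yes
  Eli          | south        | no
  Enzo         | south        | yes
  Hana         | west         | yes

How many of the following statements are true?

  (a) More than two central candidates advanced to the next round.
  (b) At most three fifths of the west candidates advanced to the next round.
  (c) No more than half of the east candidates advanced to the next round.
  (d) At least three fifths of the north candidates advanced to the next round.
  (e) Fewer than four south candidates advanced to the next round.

0

(a) central: |A| = 8, |A ∩ B| = 2; needs |A ∩ B| > 2 — false.
(b) west: |A| = 6, |A ∩ B| = 4; needs |A ∩ B| / |A| ≤ 3/5 — false.
(c) east: |A| = 7, |A ∩ B| = 4; needs |A ∩ B| ≤ |A ∖ B| — false.
(d) north: |A| = 7, |A ∩ B| = 4; needs |A ∩ B| / |A| ≥ 3/5 — false.
(e) south: |A| = 7, |A ∩ B| = 4; needs |A ∩ B| < 4 — false.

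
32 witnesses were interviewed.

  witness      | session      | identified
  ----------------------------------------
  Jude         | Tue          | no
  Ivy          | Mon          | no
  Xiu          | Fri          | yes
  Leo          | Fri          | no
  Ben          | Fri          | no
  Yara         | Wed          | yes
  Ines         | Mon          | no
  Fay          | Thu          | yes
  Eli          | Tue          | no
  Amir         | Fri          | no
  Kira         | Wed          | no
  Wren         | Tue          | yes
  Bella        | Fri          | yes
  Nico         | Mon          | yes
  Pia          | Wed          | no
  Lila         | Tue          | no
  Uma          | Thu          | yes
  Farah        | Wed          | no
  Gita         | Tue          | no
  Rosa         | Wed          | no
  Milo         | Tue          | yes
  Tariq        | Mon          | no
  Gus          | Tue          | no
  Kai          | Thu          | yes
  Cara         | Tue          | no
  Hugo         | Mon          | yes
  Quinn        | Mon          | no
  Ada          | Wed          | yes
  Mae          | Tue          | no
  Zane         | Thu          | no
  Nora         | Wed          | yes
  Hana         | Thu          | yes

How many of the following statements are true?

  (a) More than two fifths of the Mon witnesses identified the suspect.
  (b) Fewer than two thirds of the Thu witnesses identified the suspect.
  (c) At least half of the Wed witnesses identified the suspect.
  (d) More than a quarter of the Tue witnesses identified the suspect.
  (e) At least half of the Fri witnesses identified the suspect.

0

(a) Mon: |A| = 6, |A ∩ B| = 2; needs |A ∩ B| / |A| > 2/5 — false.
(b) Thu: |A| = 5, |A ∩ B| = 4; needs |A ∩ B| / |A| < 2/3 — false.
(c) Wed: |A| = 7, |A ∩ B| = 3; needs |A ∩ B| ≥ |A ∖ B| — false.
(d) Tue: |A| = 9, |A ∩ B| = 2; needs |A ∩ B| / |A| > 1/4 — false.
(e) Fri: |A| = 5, |A ∩ B| = 2; needs |A ∩ B| ≥ |A ∖ B| — false.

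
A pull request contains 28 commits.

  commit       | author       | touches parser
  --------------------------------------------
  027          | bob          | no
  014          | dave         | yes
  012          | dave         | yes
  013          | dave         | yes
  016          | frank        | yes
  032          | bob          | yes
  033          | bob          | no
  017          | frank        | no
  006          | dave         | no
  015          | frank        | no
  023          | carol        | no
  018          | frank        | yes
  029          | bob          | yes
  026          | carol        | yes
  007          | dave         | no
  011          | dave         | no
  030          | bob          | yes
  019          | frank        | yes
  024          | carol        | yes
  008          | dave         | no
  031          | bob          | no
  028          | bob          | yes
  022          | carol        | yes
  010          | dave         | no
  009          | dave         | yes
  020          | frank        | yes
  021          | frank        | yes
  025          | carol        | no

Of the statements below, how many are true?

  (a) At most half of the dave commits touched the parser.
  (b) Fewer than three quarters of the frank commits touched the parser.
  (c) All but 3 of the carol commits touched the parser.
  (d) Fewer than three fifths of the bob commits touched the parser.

(a) dave: |A| = 9, |A ∩ B| = 4; needs |A ∩ B| ≤ |A ∖ B| — true.
(b) frank: |A| = 7, |A ∩ B| = 5; needs |A ∩ B| / |A| < 3/4 — true.
(c) carol: |A| = 5, |A ∩ B| = 3; needs |A ∖ B| = 3 — false.
(d) bob: |A| = 7, |A ∩ B| = 4; needs |A ∩ B| / |A| < 3/5 — true.

3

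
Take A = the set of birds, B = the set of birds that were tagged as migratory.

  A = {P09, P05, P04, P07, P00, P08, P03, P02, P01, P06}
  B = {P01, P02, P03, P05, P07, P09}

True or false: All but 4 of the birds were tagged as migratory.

The determiner here denotes the relation: |A ∖ B| = 4.
A (the restrictor) = {P09, P05, P04, P07, P00, P08, P03, P02, P01, P06}, |A| = 10.
A ∖ B = {P04, P00, P08, P06}, so |A ∖ B| = 4.
|A ∖ B| = 4, so the statement is true.

True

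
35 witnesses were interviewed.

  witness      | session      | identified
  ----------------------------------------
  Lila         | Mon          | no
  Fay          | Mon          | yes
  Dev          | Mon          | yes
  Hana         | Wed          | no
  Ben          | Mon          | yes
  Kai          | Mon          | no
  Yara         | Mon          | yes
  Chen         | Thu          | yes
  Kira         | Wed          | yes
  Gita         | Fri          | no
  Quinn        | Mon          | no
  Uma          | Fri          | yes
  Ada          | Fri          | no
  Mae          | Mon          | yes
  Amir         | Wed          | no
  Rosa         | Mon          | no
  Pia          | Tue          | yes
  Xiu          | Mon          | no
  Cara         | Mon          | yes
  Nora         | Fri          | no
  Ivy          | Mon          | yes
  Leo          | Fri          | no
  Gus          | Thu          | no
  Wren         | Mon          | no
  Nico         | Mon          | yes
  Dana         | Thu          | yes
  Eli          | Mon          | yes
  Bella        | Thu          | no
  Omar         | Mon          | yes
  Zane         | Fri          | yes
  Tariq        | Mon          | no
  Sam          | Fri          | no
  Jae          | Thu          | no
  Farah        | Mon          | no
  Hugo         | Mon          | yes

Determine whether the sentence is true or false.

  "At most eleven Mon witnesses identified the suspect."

True

The determiner here denotes the relation: |A ∩ B| ≤ 11.
|A| = 19, |A ∩ B| = 11, |A ∖ B| = 8.
|A ∩ B| = 11, so the statement is true.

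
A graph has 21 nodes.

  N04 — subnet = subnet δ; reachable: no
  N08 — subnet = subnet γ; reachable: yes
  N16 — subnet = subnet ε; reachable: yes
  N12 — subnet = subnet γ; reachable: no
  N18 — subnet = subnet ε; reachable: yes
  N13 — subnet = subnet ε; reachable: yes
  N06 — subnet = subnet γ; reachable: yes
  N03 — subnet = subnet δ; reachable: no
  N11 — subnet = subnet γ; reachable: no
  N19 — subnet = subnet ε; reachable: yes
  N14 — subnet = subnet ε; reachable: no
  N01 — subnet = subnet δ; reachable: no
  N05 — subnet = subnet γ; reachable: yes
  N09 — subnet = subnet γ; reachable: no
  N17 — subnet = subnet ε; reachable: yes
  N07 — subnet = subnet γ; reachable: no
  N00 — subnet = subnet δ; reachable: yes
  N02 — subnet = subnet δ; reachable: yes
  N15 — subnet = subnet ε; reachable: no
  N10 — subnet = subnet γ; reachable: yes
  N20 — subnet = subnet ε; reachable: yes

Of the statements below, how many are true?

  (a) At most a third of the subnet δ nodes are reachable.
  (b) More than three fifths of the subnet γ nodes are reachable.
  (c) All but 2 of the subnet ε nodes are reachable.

1

(a) subnet δ: |A| = 5, |A ∩ B| = 2; needs |A ∩ B| / |A| ≤ 1/3 — false.
(b) subnet γ: |A| = 8, |A ∩ B| = 4; needs |A ∩ B| / |A| > 3/5 — false.
(c) subnet ε: |A| = 8, |A ∩ B| = 6; needs |A ∖ B| = 2 — true.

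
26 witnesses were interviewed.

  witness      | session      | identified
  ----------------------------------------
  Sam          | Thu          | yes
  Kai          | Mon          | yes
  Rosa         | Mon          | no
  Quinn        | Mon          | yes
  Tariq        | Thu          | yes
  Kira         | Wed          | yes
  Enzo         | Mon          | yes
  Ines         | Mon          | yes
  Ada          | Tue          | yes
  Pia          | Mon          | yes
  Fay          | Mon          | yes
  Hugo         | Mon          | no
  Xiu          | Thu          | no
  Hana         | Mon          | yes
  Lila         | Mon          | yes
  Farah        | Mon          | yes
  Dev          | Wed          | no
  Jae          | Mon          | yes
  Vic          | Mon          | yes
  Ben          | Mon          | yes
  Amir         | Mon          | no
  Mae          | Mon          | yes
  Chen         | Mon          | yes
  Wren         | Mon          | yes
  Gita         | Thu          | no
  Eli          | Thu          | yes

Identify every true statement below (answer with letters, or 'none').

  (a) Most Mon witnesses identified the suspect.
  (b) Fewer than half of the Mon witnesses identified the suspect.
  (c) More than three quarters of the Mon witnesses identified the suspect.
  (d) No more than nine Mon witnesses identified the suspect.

|A| = 18, |A ∩ B| = 15, |A ∖ B| = 3.
(a) |A ∩ B| > |A ∖ B|: holds.
(b) |A ∩ B| < |A ∖ B|: fails.
(c) |A ∩ B| / |A| > 3/4: holds.
(d) |A ∩ B| ≤ 9: fails.

(a), (c)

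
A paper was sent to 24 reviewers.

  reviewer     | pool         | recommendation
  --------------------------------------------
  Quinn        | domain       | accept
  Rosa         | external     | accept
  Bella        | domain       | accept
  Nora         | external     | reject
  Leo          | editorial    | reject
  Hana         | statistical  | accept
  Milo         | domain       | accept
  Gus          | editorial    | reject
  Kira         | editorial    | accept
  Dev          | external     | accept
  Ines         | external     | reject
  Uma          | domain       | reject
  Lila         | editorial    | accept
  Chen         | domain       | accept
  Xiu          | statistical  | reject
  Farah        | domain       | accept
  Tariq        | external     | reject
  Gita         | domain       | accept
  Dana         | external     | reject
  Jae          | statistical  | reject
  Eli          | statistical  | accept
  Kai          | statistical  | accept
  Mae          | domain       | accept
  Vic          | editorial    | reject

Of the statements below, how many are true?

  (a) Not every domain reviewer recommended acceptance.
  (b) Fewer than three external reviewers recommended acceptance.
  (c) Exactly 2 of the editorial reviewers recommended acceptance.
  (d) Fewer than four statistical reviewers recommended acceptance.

4

(a) domain: |A| = 8, |A ∩ B| = 7; needs A ⊄ B (|A ∖ B| ≥ 1) — true.
(b) external: |A| = 6, |A ∩ B| = 2; needs |A ∩ B| < 3 — true.
(c) editorial: |A| = 5, |A ∩ B| = 2; needs |A ∩ B| = 2 — true.
(d) statistical: |A| = 5, |A ∩ B| = 3; needs |A ∩ B| < 4 — true.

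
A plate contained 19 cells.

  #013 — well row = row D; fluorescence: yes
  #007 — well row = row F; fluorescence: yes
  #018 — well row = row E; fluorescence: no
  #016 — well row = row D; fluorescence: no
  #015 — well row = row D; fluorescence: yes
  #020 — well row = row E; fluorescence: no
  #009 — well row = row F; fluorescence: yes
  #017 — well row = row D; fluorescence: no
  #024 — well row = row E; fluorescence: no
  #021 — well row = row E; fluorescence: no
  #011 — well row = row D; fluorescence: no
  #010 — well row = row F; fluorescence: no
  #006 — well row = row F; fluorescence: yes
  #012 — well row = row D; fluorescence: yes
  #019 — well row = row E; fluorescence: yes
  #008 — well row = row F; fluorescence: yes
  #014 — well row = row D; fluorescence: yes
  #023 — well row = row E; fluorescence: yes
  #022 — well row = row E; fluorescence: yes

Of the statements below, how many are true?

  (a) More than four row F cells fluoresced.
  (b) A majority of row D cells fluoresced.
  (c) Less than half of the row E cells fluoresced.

(a) row F: |A| = 5, |A ∩ B| = 4; needs |A ∩ B| > 4 — false.
(b) row D: |A| = 7, |A ∩ B| = 4; needs |A ∩ B| > |A ∖ B| — true.
(c) row E: |A| = 7, |A ∩ B| = 3; needs |A ∩ B| < |A ∖ B| — true.

2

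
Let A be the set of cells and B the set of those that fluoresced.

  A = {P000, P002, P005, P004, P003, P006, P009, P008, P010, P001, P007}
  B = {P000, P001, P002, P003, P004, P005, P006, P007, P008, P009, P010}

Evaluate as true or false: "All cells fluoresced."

True

'All cells fluoresced' holds iff A ⊆ B, i.e. every element of A is in B (|A ∖ B| = 0).
A (the restrictor) = {P000, P002, P005, P004, P003, P006, P009, P008, P010, P001, P007}, |A| = 11.
A ∖ B = {}, so |A ∖ B| = 0.
So the statement is true.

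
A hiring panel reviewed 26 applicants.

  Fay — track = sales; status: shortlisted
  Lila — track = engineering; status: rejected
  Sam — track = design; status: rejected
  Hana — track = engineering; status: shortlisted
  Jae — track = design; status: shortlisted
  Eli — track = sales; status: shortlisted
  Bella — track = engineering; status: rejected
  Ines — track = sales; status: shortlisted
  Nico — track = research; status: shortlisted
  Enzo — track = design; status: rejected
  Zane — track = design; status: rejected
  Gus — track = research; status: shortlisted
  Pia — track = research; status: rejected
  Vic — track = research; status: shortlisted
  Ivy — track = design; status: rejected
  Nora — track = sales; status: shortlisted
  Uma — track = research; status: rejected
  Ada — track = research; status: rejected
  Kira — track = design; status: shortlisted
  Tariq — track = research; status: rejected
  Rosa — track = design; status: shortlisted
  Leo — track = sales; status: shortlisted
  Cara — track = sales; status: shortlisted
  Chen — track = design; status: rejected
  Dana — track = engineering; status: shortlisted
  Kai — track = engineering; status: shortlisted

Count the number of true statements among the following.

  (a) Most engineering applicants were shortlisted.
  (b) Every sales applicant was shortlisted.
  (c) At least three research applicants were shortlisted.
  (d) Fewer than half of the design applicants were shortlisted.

(a) engineering: |A| = 5, |A ∩ B| = 3; needs |A ∩ B| > |A ∖ B| — true.
(b) sales: |A| = 6, |A ∩ B| = 6; needs A ⊆ B, i.e. every element of A is in B (|A ∖ B| = 0) — true.
(c) research: |A| = 7, |A ∩ B| = 3; needs |A ∩ B| ≥ 3 — true.
(d) design: |A| = 8, |A ∩ B| = 3; needs |A ∩ B| < |A ∖ B| — true.

4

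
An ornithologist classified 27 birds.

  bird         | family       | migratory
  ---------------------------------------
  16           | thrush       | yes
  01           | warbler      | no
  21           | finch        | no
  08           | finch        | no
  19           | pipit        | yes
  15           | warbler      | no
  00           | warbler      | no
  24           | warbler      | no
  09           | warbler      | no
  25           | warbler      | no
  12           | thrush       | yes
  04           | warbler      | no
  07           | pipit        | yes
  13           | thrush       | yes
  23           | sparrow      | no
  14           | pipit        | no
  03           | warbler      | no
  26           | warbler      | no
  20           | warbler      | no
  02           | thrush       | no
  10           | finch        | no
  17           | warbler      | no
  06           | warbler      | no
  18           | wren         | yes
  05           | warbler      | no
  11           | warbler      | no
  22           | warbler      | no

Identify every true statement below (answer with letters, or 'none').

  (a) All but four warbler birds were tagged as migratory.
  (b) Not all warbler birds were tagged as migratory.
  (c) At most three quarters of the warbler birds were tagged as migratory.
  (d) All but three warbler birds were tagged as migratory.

|A| = 15, |A ∩ B| = 0, |A ∖ B| = 15.
(a) |A ∖ B| = 4: fails.
(b) A ⊄ B (|A ∖ B| ≥ 1): holds.
(c) |A ∩ B| / |A| ≤ 3/4: holds.
(d) |A ∖ B| = 3: fails.

(b), (c)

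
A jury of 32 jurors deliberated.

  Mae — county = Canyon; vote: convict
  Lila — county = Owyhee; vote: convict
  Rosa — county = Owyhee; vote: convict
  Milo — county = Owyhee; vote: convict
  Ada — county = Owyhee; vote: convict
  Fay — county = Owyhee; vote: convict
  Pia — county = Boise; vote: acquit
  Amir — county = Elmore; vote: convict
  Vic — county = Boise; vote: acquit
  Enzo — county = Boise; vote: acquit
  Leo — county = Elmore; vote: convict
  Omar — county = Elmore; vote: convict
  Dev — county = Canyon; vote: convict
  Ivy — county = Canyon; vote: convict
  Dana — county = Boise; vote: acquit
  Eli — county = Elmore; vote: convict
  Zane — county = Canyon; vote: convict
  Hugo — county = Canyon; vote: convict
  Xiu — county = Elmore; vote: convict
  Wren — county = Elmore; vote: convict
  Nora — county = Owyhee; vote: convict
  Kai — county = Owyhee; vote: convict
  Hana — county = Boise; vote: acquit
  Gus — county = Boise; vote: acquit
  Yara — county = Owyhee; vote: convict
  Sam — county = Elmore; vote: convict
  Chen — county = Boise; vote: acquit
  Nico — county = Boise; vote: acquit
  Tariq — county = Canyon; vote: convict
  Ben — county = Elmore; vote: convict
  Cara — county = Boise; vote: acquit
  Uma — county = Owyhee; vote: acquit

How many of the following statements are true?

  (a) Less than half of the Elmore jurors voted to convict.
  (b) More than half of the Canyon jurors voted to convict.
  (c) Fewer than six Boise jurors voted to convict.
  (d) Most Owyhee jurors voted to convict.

(a) Elmore: |A| = 8, |A ∩ B| = 8; needs |A ∩ B| < |A ∖ B| — false.
(b) Canyon: |A| = 6, |A ∩ B| = 6; needs |A ∩ B| > |A ∖ B| — true.
(c) Boise: |A| = 9, |A ∩ B| = 0; needs |A ∩ B| < 6 — true.
(d) Owyhee: |A| = 9, |A ∩ B| = 8; needs |A ∩ B| > |A ∖ B| — true.

3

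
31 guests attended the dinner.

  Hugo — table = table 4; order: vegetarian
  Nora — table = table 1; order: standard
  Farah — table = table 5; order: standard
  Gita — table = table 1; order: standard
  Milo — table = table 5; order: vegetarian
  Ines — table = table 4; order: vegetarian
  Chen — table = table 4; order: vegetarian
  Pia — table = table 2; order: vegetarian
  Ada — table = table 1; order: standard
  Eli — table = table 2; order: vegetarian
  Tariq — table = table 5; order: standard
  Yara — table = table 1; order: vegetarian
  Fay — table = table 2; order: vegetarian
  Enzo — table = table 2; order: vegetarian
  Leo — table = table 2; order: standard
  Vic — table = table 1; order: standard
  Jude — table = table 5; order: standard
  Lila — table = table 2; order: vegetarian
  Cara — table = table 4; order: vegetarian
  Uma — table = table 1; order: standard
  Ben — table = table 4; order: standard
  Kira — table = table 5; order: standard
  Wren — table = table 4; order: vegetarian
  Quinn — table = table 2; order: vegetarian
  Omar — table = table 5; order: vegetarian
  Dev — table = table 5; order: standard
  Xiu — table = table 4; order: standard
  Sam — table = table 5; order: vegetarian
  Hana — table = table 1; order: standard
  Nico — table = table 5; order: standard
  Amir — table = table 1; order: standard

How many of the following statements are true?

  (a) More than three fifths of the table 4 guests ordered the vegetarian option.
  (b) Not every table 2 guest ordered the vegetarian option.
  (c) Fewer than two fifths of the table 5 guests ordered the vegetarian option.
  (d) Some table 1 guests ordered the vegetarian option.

(a) table 4: |A| = 7, |A ∩ B| = 5; needs |A ∩ B| / |A| > 3/5 — true.
(b) table 2: |A| = 7, |A ∩ B| = 6; needs A ⊄ B (|A ∖ B| ≥ 1) — true.
(c) table 5: |A| = 9, |A ∩ B| = 3; needs |A ∩ B| / |A| < 2/5 — true.
(d) table 1: |A| = 8, |A ∩ B| = 1; needs A ∩ B ≠ ∅ (|A ∩ B| ≥ 1) — true.

4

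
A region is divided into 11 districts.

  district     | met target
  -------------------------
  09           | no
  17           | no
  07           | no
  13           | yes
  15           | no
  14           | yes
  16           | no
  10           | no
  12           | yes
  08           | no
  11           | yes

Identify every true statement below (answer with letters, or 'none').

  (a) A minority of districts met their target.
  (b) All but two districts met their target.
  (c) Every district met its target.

(a)

|A| = 11, |A ∩ B| = 4, |A ∖ B| = 7.
(a) |A ∩ B| < |A ∖ B|: holds.
(b) |A ∖ B| = 2: fails.
(c) A ⊆ B, i.e. every element of A is in B (|A ∖ B| = 0): fails.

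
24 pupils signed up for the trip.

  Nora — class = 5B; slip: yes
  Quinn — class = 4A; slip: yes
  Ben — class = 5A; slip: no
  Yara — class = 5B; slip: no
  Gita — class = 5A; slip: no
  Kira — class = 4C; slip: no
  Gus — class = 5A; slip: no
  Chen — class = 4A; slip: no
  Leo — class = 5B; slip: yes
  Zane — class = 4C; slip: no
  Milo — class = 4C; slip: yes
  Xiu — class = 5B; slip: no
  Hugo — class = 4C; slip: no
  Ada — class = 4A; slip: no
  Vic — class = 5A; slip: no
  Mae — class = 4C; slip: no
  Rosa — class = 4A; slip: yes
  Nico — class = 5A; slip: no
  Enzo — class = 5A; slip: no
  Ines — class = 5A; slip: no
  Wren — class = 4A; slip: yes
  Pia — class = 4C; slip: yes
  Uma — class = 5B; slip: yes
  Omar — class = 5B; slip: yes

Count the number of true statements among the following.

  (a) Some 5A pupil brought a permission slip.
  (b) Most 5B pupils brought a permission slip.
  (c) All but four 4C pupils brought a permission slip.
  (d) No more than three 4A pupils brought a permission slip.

(a) 5A: |A| = 7, |A ∩ B| = 0; needs A ∩ B ≠ ∅ (|A ∩ B| ≥ 1) — false.
(b) 5B: |A| = 6, |A ∩ B| = 4; needs |A ∩ B| > |A ∖ B| — true.
(c) 4C: |A| = 6, |A ∩ B| = 2; needs |A ∖ B| = 4 — true.
(d) 4A: |A| = 5, |A ∩ B| = 3; needs |A ∩ B| ≤ 3 — true.

3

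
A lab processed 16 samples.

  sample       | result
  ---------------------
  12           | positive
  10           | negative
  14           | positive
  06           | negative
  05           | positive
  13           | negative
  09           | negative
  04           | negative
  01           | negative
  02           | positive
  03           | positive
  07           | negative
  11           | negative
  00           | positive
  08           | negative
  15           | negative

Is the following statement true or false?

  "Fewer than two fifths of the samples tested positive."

The determiner here denotes the relation: |A ∩ B| / |A| < 2/5.
|A| = 16, |A ∩ B| = 6, |A ∖ B| = 10.
|A ∩ B|/|A| = 6/16, so the statement is true.

True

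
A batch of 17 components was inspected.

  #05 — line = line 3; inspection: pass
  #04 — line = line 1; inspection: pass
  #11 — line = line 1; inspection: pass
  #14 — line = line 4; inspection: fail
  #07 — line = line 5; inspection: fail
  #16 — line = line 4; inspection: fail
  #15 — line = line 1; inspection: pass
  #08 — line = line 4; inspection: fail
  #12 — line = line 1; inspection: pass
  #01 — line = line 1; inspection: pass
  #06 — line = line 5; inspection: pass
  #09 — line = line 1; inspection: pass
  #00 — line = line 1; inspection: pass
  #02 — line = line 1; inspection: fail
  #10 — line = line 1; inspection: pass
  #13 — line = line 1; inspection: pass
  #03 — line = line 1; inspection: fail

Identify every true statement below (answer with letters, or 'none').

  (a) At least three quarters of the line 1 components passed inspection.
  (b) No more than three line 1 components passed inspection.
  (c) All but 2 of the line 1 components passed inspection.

|A| = 11, |A ∩ B| = 9, |A ∖ B| = 2.
(a) |A ∩ B| / |A| ≥ 3/4: holds.
(b) |A ∩ B| ≤ 3: fails.
(c) |A ∖ B| = 2: holds.

(a), (c)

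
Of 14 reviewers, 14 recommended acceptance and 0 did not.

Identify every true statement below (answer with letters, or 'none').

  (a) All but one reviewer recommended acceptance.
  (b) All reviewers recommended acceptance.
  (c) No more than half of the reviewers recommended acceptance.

|A| = 14, |A ∩ B| = 14, |A ∖ B| = 0.
(a) |A ∖ B| = 1: fails.
(b) A ⊆ B, i.e. every element of A is in B (|A ∖ B| = 0): holds.
(c) |A ∩ B| ≤ |A ∖ B|: fails.

(b)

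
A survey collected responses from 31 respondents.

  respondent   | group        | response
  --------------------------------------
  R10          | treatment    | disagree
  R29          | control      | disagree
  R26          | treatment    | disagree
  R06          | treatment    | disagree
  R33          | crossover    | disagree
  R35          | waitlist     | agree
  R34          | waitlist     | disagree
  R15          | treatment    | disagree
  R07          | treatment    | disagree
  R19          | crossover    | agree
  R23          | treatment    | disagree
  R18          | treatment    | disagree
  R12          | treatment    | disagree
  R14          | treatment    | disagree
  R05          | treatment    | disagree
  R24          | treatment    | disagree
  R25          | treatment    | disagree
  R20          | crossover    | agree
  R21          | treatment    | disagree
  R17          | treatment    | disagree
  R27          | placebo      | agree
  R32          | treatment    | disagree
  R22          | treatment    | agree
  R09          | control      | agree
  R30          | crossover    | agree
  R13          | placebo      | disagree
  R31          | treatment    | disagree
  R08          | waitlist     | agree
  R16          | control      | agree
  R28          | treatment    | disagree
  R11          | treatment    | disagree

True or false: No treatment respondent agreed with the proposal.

False

The determiner here denotes the relation: A ∩ B = ∅ (|A ∩ B| = 0).
|A| = 19, |A ∩ B| = 1, |A ∖ B| = 18.
So the statement is false.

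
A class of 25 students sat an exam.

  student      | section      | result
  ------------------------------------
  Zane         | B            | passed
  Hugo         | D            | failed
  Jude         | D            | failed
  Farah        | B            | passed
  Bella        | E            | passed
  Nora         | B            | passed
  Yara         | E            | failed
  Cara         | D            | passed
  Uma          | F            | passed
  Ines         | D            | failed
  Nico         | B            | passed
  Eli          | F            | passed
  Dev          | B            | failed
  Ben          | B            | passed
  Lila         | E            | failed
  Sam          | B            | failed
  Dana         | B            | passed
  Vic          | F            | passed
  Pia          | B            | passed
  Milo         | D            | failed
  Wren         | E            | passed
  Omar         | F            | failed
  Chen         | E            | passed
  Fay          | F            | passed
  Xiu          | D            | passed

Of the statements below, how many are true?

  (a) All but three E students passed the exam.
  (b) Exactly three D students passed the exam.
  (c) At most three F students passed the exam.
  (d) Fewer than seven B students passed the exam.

(a) E: |A| = 5, |A ∩ B| = 3; needs |A ∖ B| = 3 — false.
(b) D: |A| = 6, |A ∩ B| = 2; needs |A ∩ B| = 3 — false.
(c) F: |A| = 5, |A ∩ B| = 4; needs |A ∩ B| ≤ 3 — false.
(d) B: |A| = 9, |A ∩ B| = 7; needs |A ∩ B| < 7 — false.

0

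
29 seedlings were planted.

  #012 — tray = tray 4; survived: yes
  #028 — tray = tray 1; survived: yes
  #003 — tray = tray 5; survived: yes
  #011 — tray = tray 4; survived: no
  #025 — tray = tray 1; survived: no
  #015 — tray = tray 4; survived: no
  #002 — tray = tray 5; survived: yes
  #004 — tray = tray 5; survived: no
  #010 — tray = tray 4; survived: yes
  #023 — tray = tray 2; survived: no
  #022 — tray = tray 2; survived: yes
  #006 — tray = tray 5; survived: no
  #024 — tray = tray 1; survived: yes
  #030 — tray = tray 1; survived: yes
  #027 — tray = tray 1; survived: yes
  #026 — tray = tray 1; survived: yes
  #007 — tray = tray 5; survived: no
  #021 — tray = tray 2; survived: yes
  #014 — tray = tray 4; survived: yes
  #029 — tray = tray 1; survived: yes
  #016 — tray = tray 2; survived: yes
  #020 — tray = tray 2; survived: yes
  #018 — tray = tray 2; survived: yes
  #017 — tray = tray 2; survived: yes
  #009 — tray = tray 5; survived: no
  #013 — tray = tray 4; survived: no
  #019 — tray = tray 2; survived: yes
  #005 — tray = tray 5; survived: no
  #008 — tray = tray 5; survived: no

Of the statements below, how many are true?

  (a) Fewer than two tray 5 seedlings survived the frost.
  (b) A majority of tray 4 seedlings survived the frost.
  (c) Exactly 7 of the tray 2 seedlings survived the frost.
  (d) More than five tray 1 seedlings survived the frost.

2

(a) tray 5: |A| = 8, |A ∩ B| = 2; needs |A ∩ B| < 2 — false.
(b) tray 4: |A| = 6, |A ∩ B| = 3; needs |A ∩ B| > |A ∖ B| — false.
(c) tray 2: |A| = 8, |A ∩ B| = 7; needs |A ∩ B| = 7 — true.
(d) tray 1: |A| = 7, |A ∩ B| = 6; needs |A ∩ B| > 5 — true.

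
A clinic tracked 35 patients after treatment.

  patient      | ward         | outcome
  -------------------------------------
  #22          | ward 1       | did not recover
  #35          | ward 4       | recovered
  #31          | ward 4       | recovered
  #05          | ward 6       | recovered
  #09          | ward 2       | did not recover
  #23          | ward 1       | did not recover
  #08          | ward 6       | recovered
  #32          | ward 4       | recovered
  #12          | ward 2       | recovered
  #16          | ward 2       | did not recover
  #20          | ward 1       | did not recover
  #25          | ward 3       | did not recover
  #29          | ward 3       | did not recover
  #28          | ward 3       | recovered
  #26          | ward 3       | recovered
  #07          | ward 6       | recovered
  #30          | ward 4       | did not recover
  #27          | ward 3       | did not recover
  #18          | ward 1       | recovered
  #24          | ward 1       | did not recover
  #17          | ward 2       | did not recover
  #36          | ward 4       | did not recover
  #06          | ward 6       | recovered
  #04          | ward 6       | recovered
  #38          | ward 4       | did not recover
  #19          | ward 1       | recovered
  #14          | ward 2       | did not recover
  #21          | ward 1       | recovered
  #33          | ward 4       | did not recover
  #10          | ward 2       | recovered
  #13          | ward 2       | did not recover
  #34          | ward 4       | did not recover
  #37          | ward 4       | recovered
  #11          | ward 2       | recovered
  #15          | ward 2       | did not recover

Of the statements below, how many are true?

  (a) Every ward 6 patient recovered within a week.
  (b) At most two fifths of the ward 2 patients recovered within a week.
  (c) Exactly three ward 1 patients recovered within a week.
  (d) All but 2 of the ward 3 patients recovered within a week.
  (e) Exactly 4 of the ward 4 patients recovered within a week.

4

(a) ward 6: |A| = 5, |A ∩ B| = 5; needs A ⊆ B, i.e. every element of A is in B (|A ∖ B| = 0) — true.
(b) ward 2: |A| = 9, |A ∩ B| = 3; needs |A ∩ B| / |A| ≤ 2/5 — true.
(c) ward 1: |A| = 7, |A ∩ B| = 3; needs |A ∩ B| = 3 — true.
(d) ward 3: |A| = 5, |A ∩ B| = 2; needs |A ∖ B| = 2 — false.
(e) ward 4: |A| = 9, |A ∩ B| = 4; needs |A ∩ B| = 4 — true.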